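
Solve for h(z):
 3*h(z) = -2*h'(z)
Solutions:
 h(z) = C1*exp(-3*z/2)


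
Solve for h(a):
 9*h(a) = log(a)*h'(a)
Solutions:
 h(a) = C1*exp(9*li(a))


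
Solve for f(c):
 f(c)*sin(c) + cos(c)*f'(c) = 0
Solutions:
 f(c) = C1*cos(c)


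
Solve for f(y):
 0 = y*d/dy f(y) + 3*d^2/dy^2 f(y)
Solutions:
 f(y) = C1 + C2*erf(sqrt(6)*y/6)


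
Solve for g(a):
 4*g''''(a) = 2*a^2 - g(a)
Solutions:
 g(a) = 2*a^2 + (C1*sin(a/2) + C2*cos(a/2))*exp(-a/2) + (C3*sin(a/2) + C4*cos(a/2))*exp(a/2)


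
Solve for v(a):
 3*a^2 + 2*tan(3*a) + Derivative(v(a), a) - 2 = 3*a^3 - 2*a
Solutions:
 v(a) = C1 + 3*a^4/4 - a^3 - a^2 + 2*a + 2*log(cos(3*a))/3


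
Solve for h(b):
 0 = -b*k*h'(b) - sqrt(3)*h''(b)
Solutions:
 h(b) = Piecewise((-sqrt(2)*3^(1/4)*sqrt(pi)*C1*erf(sqrt(2)*3^(3/4)*b*sqrt(k)/6)/(2*sqrt(k)) - C2, (k > 0) | (k < 0)), (-C1*b - C2, True))


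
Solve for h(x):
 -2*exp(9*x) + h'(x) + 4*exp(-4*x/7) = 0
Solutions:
 h(x) = C1 + 2*exp(9*x)/9 + 7*exp(-4*x/7)


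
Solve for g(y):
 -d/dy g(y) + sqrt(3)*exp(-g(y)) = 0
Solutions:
 g(y) = log(C1 + sqrt(3)*y)


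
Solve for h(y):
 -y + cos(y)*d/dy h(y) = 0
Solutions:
 h(y) = C1 + Integral(y/cos(y), y)


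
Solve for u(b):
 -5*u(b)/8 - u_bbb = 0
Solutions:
 u(b) = C3*exp(-5^(1/3)*b/2) + (C1*sin(sqrt(3)*5^(1/3)*b/4) + C2*cos(sqrt(3)*5^(1/3)*b/4))*exp(5^(1/3)*b/4)


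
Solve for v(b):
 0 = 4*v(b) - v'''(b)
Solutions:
 v(b) = C3*exp(2^(2/3)*b) + (C1*sin(2^(2/3)*sqrt(3)*b/2) + C2*cos(2^(2/3)*sqrt(3)*b/2))*exp(-2^(2/3)*b/2)


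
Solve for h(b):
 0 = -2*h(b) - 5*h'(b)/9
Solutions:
 h(b) = C1*exp(-18*b/5)


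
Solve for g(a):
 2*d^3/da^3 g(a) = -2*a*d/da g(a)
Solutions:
 g(a) = C1 + Integral(C2*airyai(-a) + C3*airybi(-a), a)


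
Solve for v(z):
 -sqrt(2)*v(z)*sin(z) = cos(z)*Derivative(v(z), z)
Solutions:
 v(z) = C1*cos(z)^(sqrt(2))


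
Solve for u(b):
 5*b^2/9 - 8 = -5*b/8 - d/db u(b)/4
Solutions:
 u(b) = C1 - 20*b^3/27 - 5*b^2/4 + 32*b


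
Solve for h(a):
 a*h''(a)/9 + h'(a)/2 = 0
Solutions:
 h(a) = C1 + C2/a^(7/2)


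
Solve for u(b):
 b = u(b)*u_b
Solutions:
 u(b) = -sqrt(C1 + b^2)
 u(b) = sqrt(C1 + b^2)


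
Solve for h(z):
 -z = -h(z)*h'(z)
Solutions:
 h(z) = -sqrt(C1 + z^2)
 h(z) = sqrt(C1 + z^2)


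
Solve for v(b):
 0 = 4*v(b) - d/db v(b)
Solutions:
 v(b) = C1*exp(4*b)


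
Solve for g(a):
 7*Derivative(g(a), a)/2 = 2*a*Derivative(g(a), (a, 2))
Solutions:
 g(a) = C1 + C2*a^(11/4)


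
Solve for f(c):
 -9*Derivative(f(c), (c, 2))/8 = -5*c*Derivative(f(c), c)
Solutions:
 f(c) = C1 + C2*erfi(2*sqrt(5)*c/3)


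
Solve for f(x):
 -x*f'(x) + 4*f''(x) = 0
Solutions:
 f(x) = C1 + C2*erfi(sqrt(2)*x/4)


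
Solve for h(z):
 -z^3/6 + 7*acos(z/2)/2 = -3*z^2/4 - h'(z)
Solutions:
 h(z) = C1 + z^4/24 - z^3/4 - 7*z*acos(z/2)/2 + 7*sqrt(4 - z^2)/2


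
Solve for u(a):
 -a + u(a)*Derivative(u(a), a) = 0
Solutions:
 u(a) = -sqrt(C1 + a^2)
 u(a) = sqrt(C1 + a^2)


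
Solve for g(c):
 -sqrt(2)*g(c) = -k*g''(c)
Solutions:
 g(c) = C1*exp(-2^(1/4)*c*sqrt(1/k)) + C2*exp(2^(1/4)*c*sqrt(1/k))


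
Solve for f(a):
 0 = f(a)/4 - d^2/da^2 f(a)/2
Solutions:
 f(a) = C1*exp(-sqrt(2)*a/2) + C2*exp(sqrt(2)*a/2)


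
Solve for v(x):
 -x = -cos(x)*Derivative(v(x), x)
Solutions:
 v(x) = C1 + Integral(x/cos(x), x)


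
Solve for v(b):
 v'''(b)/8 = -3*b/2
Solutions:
 v(b) = C1 + C2*b + C3*b^2 - b^4/2


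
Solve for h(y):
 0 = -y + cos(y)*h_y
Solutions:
 h(y) = C1 + Integral(y/cos(y), y)


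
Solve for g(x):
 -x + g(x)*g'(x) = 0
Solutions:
 g(x) = -sqrt(C1 + x^2)
 g(x) = sqrt(C1 + x^2)


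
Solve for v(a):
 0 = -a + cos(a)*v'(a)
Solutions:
 v(a) = C1 + Integral(a/cos(a), a)


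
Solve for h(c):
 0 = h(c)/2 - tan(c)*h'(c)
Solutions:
 h(c) = C1*sqrt(sin(c))


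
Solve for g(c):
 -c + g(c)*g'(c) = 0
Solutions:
 g(c) = -sqrt(C1 + c^2)
 g(c) = sqrt(C1 + c^2)


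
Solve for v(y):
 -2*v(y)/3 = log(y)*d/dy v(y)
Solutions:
 v(y) = C1*exp(-2*li(y)/3)


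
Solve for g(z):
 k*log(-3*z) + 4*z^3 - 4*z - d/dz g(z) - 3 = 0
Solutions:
 g(z) = C1 + k*z*log(-z) + z^4 - 2*z^2 + z*(-k + k*log(3) - 3)


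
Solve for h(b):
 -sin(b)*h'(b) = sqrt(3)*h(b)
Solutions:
 h(b) = C1*(cos(b) + 1)^(sqrt(3)/2)/(cos(b) - 1)^(sqrt(3)/2)


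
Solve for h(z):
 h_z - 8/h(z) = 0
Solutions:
 h(z) = -sqrt(C1 + 16*z)
 h(z) = sqrt(C1 + 16*z)


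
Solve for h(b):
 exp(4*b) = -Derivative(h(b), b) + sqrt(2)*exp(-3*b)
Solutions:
 h(b) = C1 - exp(4*b)/4 - sqrt(2)*exp(-3*b)/3


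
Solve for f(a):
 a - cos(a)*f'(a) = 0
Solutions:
 f(a) = C1 + Integral(a/cos(a), a)


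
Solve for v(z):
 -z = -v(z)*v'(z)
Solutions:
 v(z) = -sqrt(C1 + z^2)
 v(z) = sqrt(C1 + z^2)


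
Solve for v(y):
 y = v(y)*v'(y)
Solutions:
 v(y) = -sqrt(C1 + y^2)
 v(y) = sqrt(C1 + y^2)


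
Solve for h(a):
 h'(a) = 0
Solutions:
 h(a) = C1


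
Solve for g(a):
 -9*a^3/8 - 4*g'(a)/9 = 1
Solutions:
 g(a) = C1 - 81*a^4/128 - 9*a/4


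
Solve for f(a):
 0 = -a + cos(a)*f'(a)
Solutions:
 f(a) = C1 + Integral(a/cos(a), a)


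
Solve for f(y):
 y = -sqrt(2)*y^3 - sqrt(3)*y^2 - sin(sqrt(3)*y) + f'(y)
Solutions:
 f(y) = C1 + sqrt(2)*y^4/4 + sqrt(3)*y^3/3 + y^2/2 - sqrt(3)*cos(sqrt(3)*y)/3


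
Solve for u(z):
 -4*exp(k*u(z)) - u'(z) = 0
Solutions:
 u(z) = Piecewise((log(1/(C1*k + 4*k*z))/k, Ne(k, 0)), (nan, True))
 u(z) = Piecewise((C1 - 4*z, Eq(k, 0)), (nan, True))


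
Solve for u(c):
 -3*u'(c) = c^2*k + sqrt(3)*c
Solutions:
 u(c) = C1 - c^3*k/9 - sqrt(3)*c^2/6


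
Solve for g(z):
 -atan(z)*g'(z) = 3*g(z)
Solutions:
 g(z) = C1*exp(-3*Integral(1/atan(z), z))


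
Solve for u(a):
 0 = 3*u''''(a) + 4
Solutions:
 u(a) = C1 + C2*a + C3*a^2 + C4*a^3 - a^4/18


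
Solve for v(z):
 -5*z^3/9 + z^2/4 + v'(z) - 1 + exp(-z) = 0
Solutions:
 v(z) = C1 + 5*z^4/36 - z^3/12 + z + exp(-z)


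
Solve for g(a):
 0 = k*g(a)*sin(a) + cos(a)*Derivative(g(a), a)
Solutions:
 g(a) = C1*exp(k*log(cos(a)))


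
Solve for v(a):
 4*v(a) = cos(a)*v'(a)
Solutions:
 v(a) = C1*(sin(a)^2 + 2*sin(a) + 1)/(sin(a)^2 - 2*sin(a) + 1)


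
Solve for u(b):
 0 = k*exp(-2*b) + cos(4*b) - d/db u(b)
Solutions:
 u(b) = C1 - k*exp(-2*b)/2 + sin(4*b)/4


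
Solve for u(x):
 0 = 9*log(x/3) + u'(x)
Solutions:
 u(x) = C1 - 9*x*log(x) + 9*x + x*log(19683)


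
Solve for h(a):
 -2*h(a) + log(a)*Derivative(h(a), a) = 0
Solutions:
 h(a) = C1*exp(2*li(a))


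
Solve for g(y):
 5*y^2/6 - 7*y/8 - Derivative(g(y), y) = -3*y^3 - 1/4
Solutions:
 g(y) = C1 + 3*y^4/4 + 5*y^3/18 - 7*y^2/16 + y/4


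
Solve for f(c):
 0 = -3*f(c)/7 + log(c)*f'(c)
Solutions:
 f(c) = C1*exp(3*li(c)/7)


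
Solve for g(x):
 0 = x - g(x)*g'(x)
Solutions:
 g(x) = -sqrt(C1 + x^2)
 g(x) = sqrt(C1 + x^2)


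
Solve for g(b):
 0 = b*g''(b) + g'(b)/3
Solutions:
 g(b) = C1 + C2*b^(2/3)


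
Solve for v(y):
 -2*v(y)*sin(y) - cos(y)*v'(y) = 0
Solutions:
 v(y) = C1*cos(y)^2


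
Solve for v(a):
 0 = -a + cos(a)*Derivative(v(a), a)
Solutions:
 v(a) = C1 + Integral(a/cos(a), a)


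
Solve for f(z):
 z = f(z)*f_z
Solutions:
 f(z) = -sqrt(C1 + z^2)
 f(z) = sqrt(C1 + z^2)


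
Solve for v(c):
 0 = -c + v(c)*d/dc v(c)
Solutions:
 v(c) = -sqrt(C1 + c^2)
 v(c) = sqrt(C1 + c^2)


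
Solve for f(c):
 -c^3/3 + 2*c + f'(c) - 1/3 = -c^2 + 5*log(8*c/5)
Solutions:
 f(c) = C1 + c^4/12 - c^3/3 - c^2 + 5*c*log(c) - 14*c/3 + c*log(32768/3125)


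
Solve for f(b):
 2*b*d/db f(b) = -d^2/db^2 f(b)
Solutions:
 f(b) = C1 + C2*erf(b)


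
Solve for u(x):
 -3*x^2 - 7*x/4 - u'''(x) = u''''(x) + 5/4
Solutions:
 u(x) = C1 + C2*x + C3*x^2 + C4*exp(-x) - x^5/20 + 17*x^4/96 - 11*x^3/12


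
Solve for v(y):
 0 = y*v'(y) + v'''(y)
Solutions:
 v(y) = C1 + Integral(C2*airyai(-y) + C3*airybi(-y), y)


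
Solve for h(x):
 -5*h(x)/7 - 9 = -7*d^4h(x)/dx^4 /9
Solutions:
 h(x) = C1*exp(-sqrt(21)*5^(1/4)*x/7) + C2*exp(sqrt(21)*5^(1/4)*x/7) + C3*sin(sqrt(21)*5^(1/4)*x/7) + C4*cos(sqrt(21)*5^(1/4)*x/7) - 63/5


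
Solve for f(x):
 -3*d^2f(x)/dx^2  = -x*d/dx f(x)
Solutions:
 f(x) = C1 + C2*erfi(sqrt(6)*x/6)


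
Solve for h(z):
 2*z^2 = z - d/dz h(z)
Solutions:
 h(z) = C1 - 2*z^3/3 + z^2/2


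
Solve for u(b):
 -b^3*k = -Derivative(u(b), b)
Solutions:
 u(b) = C1 + b^4*k/4


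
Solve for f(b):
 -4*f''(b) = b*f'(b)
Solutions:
 f(b) = C1 + C2*erf(sqrt(2)*b/4)


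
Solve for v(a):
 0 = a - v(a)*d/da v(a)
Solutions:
 v(a) = -sqrt(C1 + a^2)
 v(a) = sqrt(C1 + a^2)


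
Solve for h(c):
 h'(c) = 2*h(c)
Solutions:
 h(c) = C1*exp(2*c)


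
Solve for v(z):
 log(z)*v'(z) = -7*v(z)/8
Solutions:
 v(z) = C1*exp(-7*li(z)/8)


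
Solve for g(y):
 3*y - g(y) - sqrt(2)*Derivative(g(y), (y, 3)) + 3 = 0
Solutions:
 g(y) = C3*exp(-2^(5/6)*y/2) + 3*y + (C1*sin(2^(5/6)*sqrt(3)*y/4) + C2*cos(2^(5/6)*sqrt(3)*y/4))*exp(2^(5/6)*y/4) + 3


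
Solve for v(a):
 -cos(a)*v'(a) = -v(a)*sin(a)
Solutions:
 v(a) = C1/cos(a)


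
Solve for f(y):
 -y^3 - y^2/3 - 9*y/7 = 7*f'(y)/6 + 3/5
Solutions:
 f(y) = C1 - 3*y^4/14 - 2*y^3/21 - 27*y^2/49 - 18*y/35


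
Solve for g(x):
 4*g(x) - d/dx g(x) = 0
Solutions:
 g(x) = C1*exp(4*x)


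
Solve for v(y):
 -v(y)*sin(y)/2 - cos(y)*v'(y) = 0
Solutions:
 v(y) = C1*sqrt(cos(y))


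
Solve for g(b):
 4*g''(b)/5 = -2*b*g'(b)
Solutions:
 g(b) = C1 + C2*erf(sqrt(5)*b/2)


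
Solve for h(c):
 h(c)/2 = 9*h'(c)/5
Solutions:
 h(c) = C1*exp(5*c/18)


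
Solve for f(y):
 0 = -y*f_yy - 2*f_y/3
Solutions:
 f(y) = C1 + C2*y^(1/3)


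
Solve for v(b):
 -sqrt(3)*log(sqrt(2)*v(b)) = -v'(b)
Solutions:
 -2*sqrt(3)*Integral(1/(2*log(_y) + log(2)), (_y, v(b)))/3 = C1 - b


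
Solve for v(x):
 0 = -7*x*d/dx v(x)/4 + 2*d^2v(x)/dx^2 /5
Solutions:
 v(x) = C1 + C2*erfi(sqrt(35)*x/4)


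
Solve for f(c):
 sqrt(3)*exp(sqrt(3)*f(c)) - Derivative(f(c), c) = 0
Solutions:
 f(c) = sqrt(3)*(2*log(-1/(C1 + sqrt(3)*c)) - log(3))/6


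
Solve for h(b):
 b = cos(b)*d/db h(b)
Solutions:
 h(b) = C1 + Integral(b/cos(b), b)


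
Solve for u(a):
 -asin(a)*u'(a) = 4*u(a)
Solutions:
 u(a) = C1*exp(-4*Integral(1/asin(a), a))


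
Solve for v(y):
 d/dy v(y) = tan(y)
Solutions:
 v(y) = C1 - log(cos(y))


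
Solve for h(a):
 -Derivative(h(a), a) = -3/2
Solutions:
 h(a) = C1 + 3*a/2


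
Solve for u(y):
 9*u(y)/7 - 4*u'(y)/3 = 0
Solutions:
 u(y) = C1*exp(27*y/28)


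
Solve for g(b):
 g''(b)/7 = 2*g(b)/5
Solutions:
 g(b) = C1*exp(-sqrt(70)*b/5) + C2*exp(sqrt(70)*b/5)


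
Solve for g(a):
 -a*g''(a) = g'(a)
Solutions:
 g(a) = C1 + C2*log(a)


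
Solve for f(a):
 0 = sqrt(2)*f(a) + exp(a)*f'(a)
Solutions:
 f(a) = C1*exp(sqrt(2)*exp(-a))


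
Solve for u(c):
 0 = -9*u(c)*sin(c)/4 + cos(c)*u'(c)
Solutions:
 u(c) = C1/cos(c)^(9/4)


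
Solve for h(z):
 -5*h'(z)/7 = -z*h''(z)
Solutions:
 h(z) = C1 + C2*z^(12/7)


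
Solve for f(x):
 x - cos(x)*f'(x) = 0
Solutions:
 f(x) = C1 + Integral(x/cos(x), x)


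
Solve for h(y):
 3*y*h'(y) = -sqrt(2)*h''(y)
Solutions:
 h(y) = C1 + C2*erf(2^(1/4)*sqrt(3)*y/2)


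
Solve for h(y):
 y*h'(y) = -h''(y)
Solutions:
 h(y) = C1 + C2*erf(sqrt(2)*y/2)


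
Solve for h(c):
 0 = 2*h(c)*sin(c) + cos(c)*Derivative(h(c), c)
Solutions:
 h(c) = C1*cos(c)^2


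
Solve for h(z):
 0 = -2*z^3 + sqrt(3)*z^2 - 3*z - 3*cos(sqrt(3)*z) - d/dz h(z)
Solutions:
 h(z) = C1 - z^4/2 + sqrt(3)*z^3/3 - 3*z^2/2 - sqrt(3)*sin(sqrt(3)*z)


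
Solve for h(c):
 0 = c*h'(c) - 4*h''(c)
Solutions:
 h(c) = C1 + C2*erfi(sqrt(2)*c/4)


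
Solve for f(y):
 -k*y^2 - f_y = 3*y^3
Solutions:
 f(y) = C1 - k*y^3/3 - 3*y^4/4


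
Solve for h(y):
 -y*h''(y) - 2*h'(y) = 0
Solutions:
 h(y) = C1 + C2/y


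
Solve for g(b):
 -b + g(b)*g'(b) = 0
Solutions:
 g(b) = -sqrt(C1 + b^2)
 g(b) = sqrt(C1 + b^2)


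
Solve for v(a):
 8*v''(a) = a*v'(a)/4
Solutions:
 v(a) = C1 + C2*erfi(a/8)


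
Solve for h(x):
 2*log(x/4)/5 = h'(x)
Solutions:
 h(x) = C1 + 2*x*log(x)/5 - 4*x*log(2)/5 - 2*x/5


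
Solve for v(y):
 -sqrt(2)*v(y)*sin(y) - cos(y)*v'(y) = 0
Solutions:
 v(y) = C1*cos(y)^(sqrt(2))


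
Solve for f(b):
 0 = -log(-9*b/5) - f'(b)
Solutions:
 f(b) = C1 - b*log(-b) + b*(-2*log(3) + 1 + log(5))


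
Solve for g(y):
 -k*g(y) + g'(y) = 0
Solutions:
 g(y) = C1*exp(k*y)


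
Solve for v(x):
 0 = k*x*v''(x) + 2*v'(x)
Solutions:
 v(x) = C1 + x^(((re(k) - 2)*re(k) + im(k)^2)/(re(k)^2 + im(k)^2))*(C2*sin(2*log(x)*Abs(im(k))/(re(k)^2 + im(k)^2)) + C3*cos(2*log(x)*im(k)/(re(k)^2 + im(k)^2)))


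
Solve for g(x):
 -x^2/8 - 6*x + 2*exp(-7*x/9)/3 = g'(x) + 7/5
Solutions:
 g(x) = C1 - x^3/24 - 3*x^2 - 7*x/5 - 6*exp(-7*x/9)/7


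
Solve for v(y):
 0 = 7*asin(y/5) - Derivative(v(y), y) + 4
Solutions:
 v(y) = C1 + 7*y*asin(y/5) + 4*y + 7*sqrt(25 - y^2)


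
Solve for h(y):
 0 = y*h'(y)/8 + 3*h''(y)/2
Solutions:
 h(y) = C1 + C2*erf(sqrt(6)*y/12)


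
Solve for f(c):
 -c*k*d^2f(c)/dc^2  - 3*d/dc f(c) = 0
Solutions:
 f(c) = C1 + c^(((re(k) - 3)*re(k) + im(k)^2)/(re(k)^2 + im(k)^2))*(C2*sin(3*log(c)*Abs(im(k))/(re(k)^2 + im(k)^2)) + C3*cos(3*log(c)*im(k)/(re(k)^2 + im(k)^2)))


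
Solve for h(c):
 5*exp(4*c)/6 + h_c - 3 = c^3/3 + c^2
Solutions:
 h(c) = C1 + c^4/12 + c^3/3 + 3*c - 5*exp(4*c)/24


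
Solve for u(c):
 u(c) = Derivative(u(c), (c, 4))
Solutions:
 u(c) = C1*exp(-c) + C2*exp(c) + C3*sin(c) + C4*cos(c)


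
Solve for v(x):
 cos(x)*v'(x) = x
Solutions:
 v(x) = C1 + Integral(x/cos(x), x)


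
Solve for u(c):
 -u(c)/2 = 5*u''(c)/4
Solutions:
 u(c) = C1*sin(sqrt(10)*c/5) + C2*cos(sqrt(10)*c/5)


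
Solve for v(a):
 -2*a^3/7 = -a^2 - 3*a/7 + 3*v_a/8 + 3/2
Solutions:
 v(a) = C1 - 4*a^4/21 + 8*a^3/9 + 4*a^2/7 - 4*a


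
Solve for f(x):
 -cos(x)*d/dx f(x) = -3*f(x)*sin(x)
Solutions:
 f(x) = C1/cos(x)^3


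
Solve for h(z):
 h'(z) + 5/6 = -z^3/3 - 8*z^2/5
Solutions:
 h(z) = C1 - z^4/12 - 8*z^3/15 - 5*z/6


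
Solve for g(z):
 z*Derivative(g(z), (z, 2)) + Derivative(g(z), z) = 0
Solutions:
 g(z) = C1 + C2*log(z)


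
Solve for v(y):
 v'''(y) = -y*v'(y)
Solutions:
 v(y) = C1 + Integral(C2*airyai(-y) + C3*airybi(-y), y)


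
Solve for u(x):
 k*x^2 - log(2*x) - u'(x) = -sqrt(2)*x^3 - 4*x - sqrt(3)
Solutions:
 u(x) = C1 + k*x^3/3 + sqrt(2)*x^4/4 + 2*x^2 - x*log(x) - x*log(2) + x + sqrt(3)*x


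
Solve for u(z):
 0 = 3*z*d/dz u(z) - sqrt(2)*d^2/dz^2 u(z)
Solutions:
 u(z) = C1 + C2*erfi(2^(1/4)*sqrt(3)*z/2)


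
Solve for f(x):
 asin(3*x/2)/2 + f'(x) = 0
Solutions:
 f(x) = C1 - x*asin(3*x/2)/2 - sqrt(4 - 9*x^2)/6


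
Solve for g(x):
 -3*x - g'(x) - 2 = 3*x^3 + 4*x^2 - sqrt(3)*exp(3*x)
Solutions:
 g(x) = C1 - 3*x^4/4 - 4*x^3/3 - 3*x^2/2 - 2*x + sqrt(3)*exp(3*x)/3


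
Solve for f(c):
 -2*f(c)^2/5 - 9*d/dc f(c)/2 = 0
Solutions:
 f(c) = 45/(C1 + 4*c)


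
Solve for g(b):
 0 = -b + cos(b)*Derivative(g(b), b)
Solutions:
 g(b) = C1 + Integral(b/cos(b), b)


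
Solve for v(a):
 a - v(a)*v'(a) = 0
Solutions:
 v(a) = -sqrt(C1 + a^2)
 v(a) = sqrt(C1 + a^2)


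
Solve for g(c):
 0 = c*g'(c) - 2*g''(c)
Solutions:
 g(c) = C1 + C2*erfi(c/2)


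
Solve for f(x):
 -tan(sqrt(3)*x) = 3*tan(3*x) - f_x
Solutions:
 f(x) = C1 - log(cos(3*x)) - sqrt(3)*log(cos(sqrt(3)*x))/3


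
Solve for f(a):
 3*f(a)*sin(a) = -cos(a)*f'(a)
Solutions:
 f(a) = C1*cos(a)^3


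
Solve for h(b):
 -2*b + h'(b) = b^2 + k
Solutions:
 h(b) = C1 + b^3/3 + b^2 + b*k


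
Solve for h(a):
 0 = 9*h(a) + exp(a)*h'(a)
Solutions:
 h(a) = C1*exp(9*exp(-a))


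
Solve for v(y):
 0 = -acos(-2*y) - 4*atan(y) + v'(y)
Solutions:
 v(y) = C1 + y*acos(-2*y) + 4*y*atan(y) + sqrt(1 - 4*y^2)/2 - 2*log(y^2 + 1)


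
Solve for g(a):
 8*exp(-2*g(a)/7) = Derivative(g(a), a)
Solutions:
 g(a) = 7*log(-sqrt(C1 + 8*a)) - 7*log(7) + 7*log(14)/2
 g(a) = 7*log(C1 + 8*a)/2 - 7*log(7) + 7*log(14)/2


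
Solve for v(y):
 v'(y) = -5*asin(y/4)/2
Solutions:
 v(y) = C1 - 5*y*asin(y/4)/2 - 5*sqrt(16 - y^2)/2


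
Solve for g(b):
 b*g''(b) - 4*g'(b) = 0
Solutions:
 g(b) = C1 + C2*b^5


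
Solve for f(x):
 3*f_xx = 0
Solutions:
 f(x) = C1 + C2*x


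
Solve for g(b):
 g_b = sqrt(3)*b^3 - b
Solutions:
 g(b) = C1 + sqrt(3)*b^4/4 - b^2/2


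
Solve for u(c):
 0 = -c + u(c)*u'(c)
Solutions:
 u(c) = -sqrt(C1 + c^2)
 u(c) = sqrt(C1 + c^2)


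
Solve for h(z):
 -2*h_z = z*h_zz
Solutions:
 h(z) = C1 + C2/z


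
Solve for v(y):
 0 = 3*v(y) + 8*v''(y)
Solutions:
 v(y) = C1*sin(sqrt(6)*y/4) + C2*cos(sqrt(6)*y/4)


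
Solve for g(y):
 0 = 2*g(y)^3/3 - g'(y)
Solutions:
 g(y) = -sqrt(6)*sqrt(-1/(C1 + 2*y))/2
 g(y) = sqrt(6)*sqrt(-1/(C1 + 2*y))/2


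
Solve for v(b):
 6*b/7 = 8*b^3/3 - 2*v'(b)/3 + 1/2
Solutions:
 v(b) = C1 + b^4 - 9*b^2/14 + 3*b/4


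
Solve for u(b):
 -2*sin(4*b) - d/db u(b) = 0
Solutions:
 u(b) = C1 + cos(4*b)/2


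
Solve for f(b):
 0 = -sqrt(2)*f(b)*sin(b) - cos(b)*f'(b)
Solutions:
 f(b) = C1*cos(b)^(sqrt(2))


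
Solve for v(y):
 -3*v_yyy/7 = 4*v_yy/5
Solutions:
 v(y) = C1 + C2*y + C3*exp(-28*y/15)


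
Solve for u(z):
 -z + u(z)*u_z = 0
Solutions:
 u(z) = -sqrt(C1 + z^2)
 u(z) = sqrt(C1 + z^2)


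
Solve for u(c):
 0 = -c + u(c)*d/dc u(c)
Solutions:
 u(c) = -sqrt(C1 + c^2)
 u(c) = sqrt(C1 + c^2)


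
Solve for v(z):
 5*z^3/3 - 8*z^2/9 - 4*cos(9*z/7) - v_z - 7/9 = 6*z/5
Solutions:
 v(z) = C1 + 5*z^4/12 - 8*z^3/27 - 3*z^2/5 - 7*z/9 - 28*sin(9*z/7)/9


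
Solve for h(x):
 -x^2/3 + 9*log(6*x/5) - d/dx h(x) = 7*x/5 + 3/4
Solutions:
 h(x) = C1 - x^3/9 - 7*x^2/10 + 9*x*log(x) - 9*x*log(5) - 39*x/4 + 9*x*log(6)


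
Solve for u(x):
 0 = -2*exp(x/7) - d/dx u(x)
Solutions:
 u(x) = C1 - 14*exp(x/7)


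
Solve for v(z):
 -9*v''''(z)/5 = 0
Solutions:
 v(z) = C1 + C2*z + C3*z^2 + C4*z^3


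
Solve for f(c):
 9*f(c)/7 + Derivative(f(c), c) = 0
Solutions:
 f(c) = C1*exp(-9*c/7)


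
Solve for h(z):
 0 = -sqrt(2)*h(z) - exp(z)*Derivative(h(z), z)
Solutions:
 h(z) = C1*exp(sqrt(2)*exp(-z))


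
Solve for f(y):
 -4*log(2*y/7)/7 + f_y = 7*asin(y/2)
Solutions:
 f(y) = C1 + 4*y*log(y)/7 + 7*y*asin(y/2) - 4*y*log(7)/7 - 4*y/7 + 4*y*log(2)/7 + 7*sqrt(4 - y^2)


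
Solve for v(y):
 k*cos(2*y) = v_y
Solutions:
 v(y) = C1 + k*sin(2*y)/2


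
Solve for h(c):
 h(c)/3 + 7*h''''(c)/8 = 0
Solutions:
 h(c) = (C1*sin(2^(1/4)*21^(3/4)*c/21) + C2*cos(2^(1/4)*21^(3/4)*c/21))*exp(-2^(1/4)*21^(3/4)*c/21) + (C3*sin(2^(1/4)*21^(3/4)*c/21) + C4*cos(2^(1/4)*21^(3/4)*c/21))*exp(2^(1/4)*21^(3/4)*c/21)


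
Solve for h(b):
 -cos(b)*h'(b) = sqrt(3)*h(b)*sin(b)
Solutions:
 h(b) = C1*cos(b)^(sqrt(3))


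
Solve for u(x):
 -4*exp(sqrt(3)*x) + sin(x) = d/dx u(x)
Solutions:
 u(x) = C1 - 4*sqrt(3)*exp(sqrt(3)*x)/3 - cos(x)


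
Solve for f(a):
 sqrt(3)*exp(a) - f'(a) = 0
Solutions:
 f(a) = C1 + sqrt(3)*exp(a)


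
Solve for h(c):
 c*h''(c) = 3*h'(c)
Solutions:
 h(c) = C1 + C2*c^4


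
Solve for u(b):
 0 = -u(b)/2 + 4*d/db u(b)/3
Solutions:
 u(b) = C1*exp(3*b/8)


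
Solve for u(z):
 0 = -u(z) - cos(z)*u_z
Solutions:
 u(z) = C1*sqrt(sin(z) - 1)/sqrt(sin(z) + 1)


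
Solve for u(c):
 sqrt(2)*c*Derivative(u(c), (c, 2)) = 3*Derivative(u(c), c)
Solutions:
 u(c) = C1 + C2*c^(1 + 3*sqrt(2)/2)


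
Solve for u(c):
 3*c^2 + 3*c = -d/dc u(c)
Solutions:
 u(c) = C1 - c^3 - 3*c^2/2


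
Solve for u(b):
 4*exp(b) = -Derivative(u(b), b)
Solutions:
 u(b) = C1 - 4*exp(b)


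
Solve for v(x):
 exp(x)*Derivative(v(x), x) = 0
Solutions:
 v(x) = C1


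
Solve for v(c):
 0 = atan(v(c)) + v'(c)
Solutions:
 Integral(1/atan(_y), (_y, v(c))) = C1 - c


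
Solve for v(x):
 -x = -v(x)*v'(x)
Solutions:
 v(x) = -sqrt(C1 + x^2)
 v(x) = sqrt(C1 + x^2)


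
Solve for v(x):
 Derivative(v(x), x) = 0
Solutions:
 v(x) = C1


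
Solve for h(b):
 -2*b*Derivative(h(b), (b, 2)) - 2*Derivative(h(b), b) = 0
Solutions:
 h(b) = C1 + C2*log(b)


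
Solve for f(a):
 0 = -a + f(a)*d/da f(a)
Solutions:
 f(a) = -sqrt(C1 + a^2)
 f(a) = sqrt(C1 + a^2)


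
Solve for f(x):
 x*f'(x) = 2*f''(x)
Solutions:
 f(x) = C1 + C2*erfi(x/2)


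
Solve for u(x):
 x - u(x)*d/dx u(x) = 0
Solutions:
 u(x) = -sqrt(C1 + x^2)
 u(x) = sqrt(C1 + x^2)


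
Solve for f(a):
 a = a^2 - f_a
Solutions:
 f(a) = C1 + a^3/3 - a^2/2


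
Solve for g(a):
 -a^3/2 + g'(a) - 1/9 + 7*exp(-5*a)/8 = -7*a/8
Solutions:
 g(a) = C1 + a^4/8 - 7*a^2/16 + a/9 + 7*exp(-5*a)/40


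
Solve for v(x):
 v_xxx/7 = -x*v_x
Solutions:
 v(x) = C1 + Integral(C2*airyai(-7^(1/3)*x) + C3*airybi(-7^(1/3)*x), x)


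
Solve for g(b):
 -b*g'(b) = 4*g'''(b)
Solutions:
 g(b) = C1 + Integral(C2*airyai(-2^(1/3)*b/2) + C3*airybi(-2^(1/3)*b/2), b)


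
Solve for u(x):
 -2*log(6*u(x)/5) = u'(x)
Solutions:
 -Integral(1/(-log(_y) - log(6) + log(5)), (_y, u(x)))/2 = C1 - x


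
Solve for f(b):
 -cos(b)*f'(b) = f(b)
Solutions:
 f(b) = C1*sqrt(sin(b) - 1)/sqrt(sin(b) + 1)


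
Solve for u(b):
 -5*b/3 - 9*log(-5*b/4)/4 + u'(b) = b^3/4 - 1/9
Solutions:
 u(b) = C1 + b^4/16 + 5*b^2/6 + 9*b*log(-b)/4 + b*(-162*log(2) - 85 + 81*log(5))/36


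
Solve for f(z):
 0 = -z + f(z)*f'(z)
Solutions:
 f(z) = -sqrt(C1 + z^2)
 f(z) = sqrt(C1 + z^2)


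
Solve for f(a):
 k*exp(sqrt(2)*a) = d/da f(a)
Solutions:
 f(a) = C1 + sqrt(2)*k*exp(sqrt(2)*a)/2


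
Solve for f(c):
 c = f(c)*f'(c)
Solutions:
 f(c) = -sqrt(C1 + c^2)
 f(c) = sqrt(C1 + c^2)


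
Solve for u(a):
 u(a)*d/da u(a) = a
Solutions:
 u(a) = -sqrt(C1 + a^2)
 u(a) = sqrt(C1 + a^2)


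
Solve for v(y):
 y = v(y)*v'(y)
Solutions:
 v(y) = -sqrt(C1 + y^2)
 v(y) = sqrt(C1 + y^2)


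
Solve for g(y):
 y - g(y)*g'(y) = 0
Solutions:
 g(y) = -sqrt(C1 + y^2)
 g(y) = sqrt(C1 + y^2)


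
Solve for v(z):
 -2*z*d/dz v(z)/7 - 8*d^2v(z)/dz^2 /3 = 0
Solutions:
 v(z) = C1 + C2*erf(sqrt(42)*z/28)


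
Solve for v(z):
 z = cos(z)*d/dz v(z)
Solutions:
 v(z) = C1 + Integral(z/cos(z), z)


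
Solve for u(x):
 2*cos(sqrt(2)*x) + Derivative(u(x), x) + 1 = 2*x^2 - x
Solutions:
 u(x) = C1 + 2*x^3/3 - x^2/2 - x - sqrt(2)*sin(sqrt(2)*x)


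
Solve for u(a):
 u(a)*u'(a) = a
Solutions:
 u(a) = -sqrt(C1 + a^2)
 u(a) = sqrt(C1 + a^2)


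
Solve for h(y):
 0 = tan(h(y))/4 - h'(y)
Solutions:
 h(y) = pi - asin(C1*exp(y/4))
 h(y) = asin(C1*exp(y/4))


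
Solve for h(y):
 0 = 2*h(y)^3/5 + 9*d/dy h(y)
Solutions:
 h(y) = -3*sqrt(10)*sqrt(-1/(C1 - 2*y))/2
 h(y) = 3*sqrt(10)*sqrt(-1/(C1 - 2*y))/2


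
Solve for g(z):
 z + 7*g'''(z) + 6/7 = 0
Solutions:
 g(z) = C1 + C2*z + C3*z^2 - z^4/168 - z^3/49


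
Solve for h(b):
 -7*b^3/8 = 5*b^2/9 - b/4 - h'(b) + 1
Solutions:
 h(b) = C1 + 7*b^4/32 + 5*b^3/27 - b^2/8 + b


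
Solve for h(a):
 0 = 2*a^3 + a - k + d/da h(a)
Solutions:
 h(a) = C1 - a^4/2 - a^2/2 + a*k


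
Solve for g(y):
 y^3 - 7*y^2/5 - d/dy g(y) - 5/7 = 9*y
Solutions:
 g(y) = C1 + y^4/4 - 7*y^3/15 - 9*y^2/2 - 5*y/7


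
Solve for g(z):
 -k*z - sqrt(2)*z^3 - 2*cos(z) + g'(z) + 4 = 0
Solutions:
 g(z) = C1 + k*z^2/2 + sqrt(2)*z^4/4 - 4*z + 2*sin(z)


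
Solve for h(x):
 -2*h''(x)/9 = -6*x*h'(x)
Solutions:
 h(x) = C1 + C2*erfi(3*sqrt(6)*x/2)


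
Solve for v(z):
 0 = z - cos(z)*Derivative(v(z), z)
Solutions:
 v(z) = C1 + Integral(z/cos(z), z)


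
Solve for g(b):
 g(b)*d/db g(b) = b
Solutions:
 g(b) = -sqrt(C1 + b^2)
 g(b) = sqrt(C1 + b^2)


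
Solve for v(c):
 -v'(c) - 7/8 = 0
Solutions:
 v(c) = C1 - 7*c/8


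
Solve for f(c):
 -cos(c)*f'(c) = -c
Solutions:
 f(c) = C1 + Integral(c/cos(c), c)


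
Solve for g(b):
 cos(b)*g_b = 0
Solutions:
 g(b) = C1


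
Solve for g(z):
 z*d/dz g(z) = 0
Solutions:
 g(z) = C1


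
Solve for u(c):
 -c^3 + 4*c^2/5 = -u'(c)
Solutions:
 u(c) = C1 + c^4/4 - 4*c^3/15


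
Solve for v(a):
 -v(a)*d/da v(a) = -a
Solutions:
 v(a) = -sqrt(C1 + a^2)
 v(a) = sqrt(C1 + a^2)


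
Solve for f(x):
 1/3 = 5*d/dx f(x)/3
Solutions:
 f(x) = C1 + x/5


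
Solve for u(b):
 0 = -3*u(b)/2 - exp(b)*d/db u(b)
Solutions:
 u(b) = C1*exp(3*exp(-b)/2)


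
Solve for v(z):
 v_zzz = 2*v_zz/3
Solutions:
 v(z) = C1 + C2*z + C3*exp(2*z/3)


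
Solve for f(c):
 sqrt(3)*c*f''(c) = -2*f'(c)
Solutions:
 f(c) = C1 + C2*c^(1 - 2*sqrt(3)/3)


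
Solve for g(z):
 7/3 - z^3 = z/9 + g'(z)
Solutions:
 g(z) = C1 - z^4/4 - z^2/18 + 7*z/3


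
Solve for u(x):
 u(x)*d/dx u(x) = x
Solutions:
 u(x) = -sqrt(C1 + x^2)
 u(x) = sqrt(C1 + x^2)


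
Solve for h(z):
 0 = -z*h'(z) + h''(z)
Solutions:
 h(z) = C1 + C2*erfi(sqrt(2)*z/2)


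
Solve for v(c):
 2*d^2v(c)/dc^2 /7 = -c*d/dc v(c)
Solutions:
 v(c) = C1 + C2*erf(sqrt(7)*c/2)


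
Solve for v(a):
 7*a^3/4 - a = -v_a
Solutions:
 v(a) = C1 - 7*a^4/16 + a^2/2


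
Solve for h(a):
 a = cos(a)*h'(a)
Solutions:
 h(a) = C1 + Integral(a/cos(a), a)


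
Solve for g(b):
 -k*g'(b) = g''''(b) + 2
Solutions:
 g(b) = C1 + C2*exp(b*(-k)^(1/3)) + C3*exp(b*(-k)^(1/3)*(-1 + sqrt(3)*I)/2) + C4*exp(-b*(-k)^(1/3)*(1 + sqrt(3)*I)/2) - 2*b/k


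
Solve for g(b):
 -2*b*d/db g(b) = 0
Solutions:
 g(b) = C1


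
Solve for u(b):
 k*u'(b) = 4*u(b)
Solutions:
 u(b) = C1*exp(4*b/k)


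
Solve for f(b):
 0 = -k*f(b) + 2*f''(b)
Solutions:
 f(b) = C1*exp(-sqrt(2)*b*sqrt(k)/2) + C2*exp(sqrt(2)*b*sqrt(k)/2)


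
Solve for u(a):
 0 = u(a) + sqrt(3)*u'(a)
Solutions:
 u(a) = C1*exp(-sqrt(3)*a/3)


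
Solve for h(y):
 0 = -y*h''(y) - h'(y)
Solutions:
 h(y) = C1 + C2*log(y)


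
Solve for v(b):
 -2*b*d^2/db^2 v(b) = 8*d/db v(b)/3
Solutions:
 v(b) = C1 + C2/b^(1/3)


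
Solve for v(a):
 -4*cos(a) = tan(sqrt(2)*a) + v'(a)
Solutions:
 v(a) = C1 + sqrt(2)*log(cos(sqrt(2)*a))/2 - 4*sin(a)


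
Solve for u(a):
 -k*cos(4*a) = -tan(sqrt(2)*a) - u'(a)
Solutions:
 u(a) = C1 + k*sin(4*a)/4 + sqrt(2)*log(cos(sqrt(2)*a))/2


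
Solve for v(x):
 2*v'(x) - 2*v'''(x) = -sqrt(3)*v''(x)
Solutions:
 v(x) = C1 + C2*exp(x*(-sqrt(19) + sqrt(3))/4) + C3*exp(x*(sqrt(3) + sqrt(19))/4)


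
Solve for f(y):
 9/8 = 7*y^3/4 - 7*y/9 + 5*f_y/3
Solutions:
 f(y) = C1 - 21*y^4/80 + 7*y^2/30 + 27*y/40


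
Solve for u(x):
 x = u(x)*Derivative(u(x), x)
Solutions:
 u(x) = -sqrt(C1 + x^2)
 u(x) = sqrt(C1 + x^2)


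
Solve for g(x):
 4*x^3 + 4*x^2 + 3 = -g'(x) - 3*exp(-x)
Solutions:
 g(x) = C1 - x^4 - 4*x^3/3 - 3*x + 3*exp(-x)


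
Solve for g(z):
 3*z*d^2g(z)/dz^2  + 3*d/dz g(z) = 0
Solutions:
 g(z) = C1 + C2*log(z)


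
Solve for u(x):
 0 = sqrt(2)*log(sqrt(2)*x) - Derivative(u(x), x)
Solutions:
 u(x) = C1 + sqrt(2)*x*log(x) - sqrt(2)*x + sqrt(2)*x*log(2)/2


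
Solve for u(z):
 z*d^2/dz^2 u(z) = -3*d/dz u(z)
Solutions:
 u(z) = C1 + C2/z^2


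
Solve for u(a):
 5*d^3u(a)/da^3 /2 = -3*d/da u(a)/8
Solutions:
 u(a) = C1 + C2*sin(sqrt(15)*a/10) + C3*cos(sqrt(15)*a/10)


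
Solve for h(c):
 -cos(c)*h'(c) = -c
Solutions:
 h(c) = C1 + Integral(c/cos(c), c)


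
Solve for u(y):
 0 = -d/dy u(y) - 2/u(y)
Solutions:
 u(y) = -sqrt(C1 - 4*y)
 u(y) = sqrt(C1 - 4*y)


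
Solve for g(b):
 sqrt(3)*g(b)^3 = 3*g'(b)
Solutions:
 g(b) = -sqrt(6)*sqrt(-1/(C1 + sqrt(3)*b))/2
 g(b) = sqrt(6)*sqrt(-1/(C1 + sqrt(3)*b))/2


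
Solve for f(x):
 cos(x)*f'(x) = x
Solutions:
 f(x) = C1 + Integral(x/cos(x), x)


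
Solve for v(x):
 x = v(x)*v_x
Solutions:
 v(x) = -sqrt(C1 + x^2)
 v(x) = sqrt(C1 + x^2)


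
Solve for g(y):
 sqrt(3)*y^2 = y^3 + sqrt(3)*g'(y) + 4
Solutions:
 g(y) = C1 - sqrt(3)*y^4/12 + y^3/3 - 4*sqrt(3)*y/3


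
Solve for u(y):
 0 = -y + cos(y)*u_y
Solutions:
 u(y) = C1 + Integral(y/cos(y), y)


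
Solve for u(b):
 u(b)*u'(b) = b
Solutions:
 u(b) = -sqrt(C1 + b^2)
 u(b) = sqrt(C1 + b^2)


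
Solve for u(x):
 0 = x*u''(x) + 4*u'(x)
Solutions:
 u(x) = C1 + C2/x^3


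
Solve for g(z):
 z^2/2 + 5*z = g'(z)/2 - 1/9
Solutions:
 g(z) = C1 + z^3/3 + 5*z^2 + 2*z/9


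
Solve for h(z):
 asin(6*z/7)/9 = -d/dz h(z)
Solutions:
 h(z) = C1 - z*asin(6*z/7)/9 - sqrt(49 - 36*z^2)/54


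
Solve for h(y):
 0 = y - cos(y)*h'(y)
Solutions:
 h(y) = C1 + Integral(y/cos(y), y)


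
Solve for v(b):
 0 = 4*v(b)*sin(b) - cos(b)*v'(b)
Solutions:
 v(b) = C1/cos(b)^4


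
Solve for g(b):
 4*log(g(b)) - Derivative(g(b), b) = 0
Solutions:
 li(g(b)) = C1 + 4*b


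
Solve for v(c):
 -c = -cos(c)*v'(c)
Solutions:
 v(c) = C1 + Integral(c/cos(c), c)


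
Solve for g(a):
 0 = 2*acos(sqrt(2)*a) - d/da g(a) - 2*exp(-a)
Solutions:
 g(a) = C1 + 2*a*acos(sqrt(2)*a) - sqrt(2)*sqrt(1 - 2*a^2) + 2*exp(-a)


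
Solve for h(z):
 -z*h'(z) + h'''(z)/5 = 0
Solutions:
 h(z) = C1 + Integral(C2*airyai(5^(1/3)*z) + C3*airybi(5^(1/3)*z), z)


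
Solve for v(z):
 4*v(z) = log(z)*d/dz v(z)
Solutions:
 v(z) = C1*exp(4*li(z))


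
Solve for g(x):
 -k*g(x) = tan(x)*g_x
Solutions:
 g(x) = C1*exp(-k*log(sin(x)))


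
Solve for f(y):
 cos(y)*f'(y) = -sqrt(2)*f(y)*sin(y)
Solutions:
 f(y) = C1*cos(y)^(sqrt(2))


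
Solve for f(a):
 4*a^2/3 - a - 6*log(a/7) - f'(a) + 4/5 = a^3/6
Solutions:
 f(a) = C1 - a^4/24 + 4*a^3/9 - a^2/2 - 6*a*log(a) + 34*a/5 + 6*a*log(7)


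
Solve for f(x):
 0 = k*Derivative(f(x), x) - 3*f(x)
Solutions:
 f(x) = C1*exp(3*x/k)


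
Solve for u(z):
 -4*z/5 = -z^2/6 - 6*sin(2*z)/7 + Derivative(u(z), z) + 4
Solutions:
 u(z) = C1 + z^3/18 - 2*z^2/5 - 4*z - 3*cos(2*z)/7


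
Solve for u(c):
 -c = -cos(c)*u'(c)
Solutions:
 u(c) = C1 + Integral(c/cos(c), c)


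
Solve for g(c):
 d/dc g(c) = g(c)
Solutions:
 g(c) = C1*exp(c)


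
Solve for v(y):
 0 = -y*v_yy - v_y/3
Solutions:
 v(y) = C1 + C2*y^(2/3)


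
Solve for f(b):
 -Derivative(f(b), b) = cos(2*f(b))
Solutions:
 f(b) = -asin((C1 + exp(4*b))/(C1 - exp(4*b)))/2 + pi/2
 f(b) = asin((C1 + exp(4*b))/(C1 - exp(4*b)))/2


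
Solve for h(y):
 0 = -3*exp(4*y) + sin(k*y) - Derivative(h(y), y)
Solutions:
 h(y) = C1 - 3*exp(4*y)/4 - cos(k*y)/k


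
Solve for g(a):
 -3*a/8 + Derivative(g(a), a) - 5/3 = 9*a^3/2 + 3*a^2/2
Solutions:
 g(a) = C1 + 9*a^4/8 + a^3/2 + 3*a^2/16 + 5*a/3


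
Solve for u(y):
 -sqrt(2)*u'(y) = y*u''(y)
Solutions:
 u(y) = C1 + C2*y^(1 - sqrt(2))


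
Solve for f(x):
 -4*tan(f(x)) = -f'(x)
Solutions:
 f(x) = pi - asin(C1*exp(4*x))
 f(x) = asin(C1*exp(4*x))


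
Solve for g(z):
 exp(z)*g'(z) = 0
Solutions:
 g(z) = C1


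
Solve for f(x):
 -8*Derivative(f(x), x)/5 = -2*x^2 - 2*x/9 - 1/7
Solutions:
 f(x) = C1 + 5*x^3/12 + 5*x^2/72 + 5*x/56


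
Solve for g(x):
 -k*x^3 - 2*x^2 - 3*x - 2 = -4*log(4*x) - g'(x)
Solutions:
 g(x) = C1 + k*x^4/4 + 2*x^3/3 + 3*x^2/2 - 4*x*log(x) - 8*x*log(2) + 6*x


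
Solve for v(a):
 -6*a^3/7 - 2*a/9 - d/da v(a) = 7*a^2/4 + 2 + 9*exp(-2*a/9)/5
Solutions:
 v(a) = C1 - 3*a^4/14 - 7*a^3/12 - a^2/9 - 2*a + 81*exp(-2*a/9)/10


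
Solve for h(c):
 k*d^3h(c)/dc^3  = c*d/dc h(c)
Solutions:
 h(c) = C1 + Integral(C2*airyai(c*(1/k)^(1/3)) + C3*airybi(c*(1/k)^(1/3)), c)


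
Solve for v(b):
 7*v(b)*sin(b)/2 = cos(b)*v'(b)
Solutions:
 v(b) = C1/cos(b)^(7/2)


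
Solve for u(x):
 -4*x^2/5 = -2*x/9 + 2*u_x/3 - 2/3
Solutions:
 u(x) = C1 - 2*x^3/5 + x^2/6 + x


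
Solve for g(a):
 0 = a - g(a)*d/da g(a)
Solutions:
 g(a) = -sqrt(C1 + a^2)
 g(a) = sqrt(C1 + a^2)


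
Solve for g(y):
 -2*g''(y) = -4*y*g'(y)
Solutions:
 g(y) = C1 + C2*erfi(y)


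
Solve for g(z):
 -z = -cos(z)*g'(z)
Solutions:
 g(z) = C1 + Integral(z/cos(z), z)


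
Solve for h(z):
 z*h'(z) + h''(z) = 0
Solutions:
 h(z) = C1 + C2*erf(sqrt(2)*z/2)


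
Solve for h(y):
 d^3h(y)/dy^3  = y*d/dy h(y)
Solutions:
 h(y) = C1 + Integral(C2*airyai(y) + C3*airybi(y), y)


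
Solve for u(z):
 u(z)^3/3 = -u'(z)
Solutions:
 u(z) = -sqrt(6)*sqrt(-1/(C1 - z))/2
 u(z) = sqrt(6)*sqrt(-1/(C1 - z))/2


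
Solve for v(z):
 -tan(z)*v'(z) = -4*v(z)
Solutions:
 v(z) = C1*sin(z)^4


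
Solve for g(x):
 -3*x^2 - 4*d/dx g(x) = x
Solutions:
 g(x) = C1 - x^3/4 - x^2/8


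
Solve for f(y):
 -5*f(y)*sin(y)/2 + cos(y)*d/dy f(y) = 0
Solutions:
 f(y) = C1/cos(y)^(5/2)


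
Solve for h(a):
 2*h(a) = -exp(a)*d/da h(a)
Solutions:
 h(a) = C1*exp(2*exp(-a))


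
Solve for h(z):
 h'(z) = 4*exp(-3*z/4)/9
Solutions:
 h(z) = C1 - 16*exp(-3*z/4)/27


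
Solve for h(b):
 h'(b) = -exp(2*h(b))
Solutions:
 h(b) = log(-sqrt(-1/(C1 - b))) - log(2)/2
 h(b) = log(-1/(C1 - b))/2 - log(2)/2


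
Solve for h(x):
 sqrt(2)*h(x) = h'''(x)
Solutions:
 h(x) = C3*exp(2^(1/6)*x) + (C1*sin(2^(1/6)*sqrt(3)*x/2) + C2*cos(2^(1/6)*sqrt(3)*x/2))*exp(-2^(1/6)*x/2)


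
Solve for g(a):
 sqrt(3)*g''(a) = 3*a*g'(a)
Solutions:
 g(a) = C1 + C2*erfi(sqrt(2)*3^(1/4)*a/2)


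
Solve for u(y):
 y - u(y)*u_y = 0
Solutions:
 u(y) = -sqrt(C1 + y^2)
 u(y) = sqrt(C1 + y^2)


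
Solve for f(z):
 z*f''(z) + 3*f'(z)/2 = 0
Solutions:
 f(z) = C1 + C2/sqrt(z)


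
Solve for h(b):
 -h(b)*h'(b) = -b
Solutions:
 h(b) = -sqrt(C1 + b^2)
 h(b) = sqrt(C1 + b^2)


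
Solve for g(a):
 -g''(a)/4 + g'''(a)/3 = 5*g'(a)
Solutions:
 g(a) = C1 + C2*exp(a*(3 - sqrt(969))/8) + C3*exp(a*(3 + sqrt(969))/8)


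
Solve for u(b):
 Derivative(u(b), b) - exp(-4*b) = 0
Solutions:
 u(b) = C1 - exp(-4*b)/4


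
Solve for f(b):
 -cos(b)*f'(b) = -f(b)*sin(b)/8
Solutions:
 f(b) = C1/cos(b)^(1/8)


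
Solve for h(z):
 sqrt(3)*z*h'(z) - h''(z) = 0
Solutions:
 h(z) = C1 + C2*erfi(sqrt(2)*3^(1/4)*z/2)


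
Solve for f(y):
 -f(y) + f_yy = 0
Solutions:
 f(y) = C1*exp(-y) + C2*exp(y)


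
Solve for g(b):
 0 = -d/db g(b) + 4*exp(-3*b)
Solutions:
 g(b) = C1 - 4*exp(-3*b)/3


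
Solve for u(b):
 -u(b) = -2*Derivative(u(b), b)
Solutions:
 u(b) = C1*exp(b/2)


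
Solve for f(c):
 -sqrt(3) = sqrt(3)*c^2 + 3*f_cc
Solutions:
 f(c) = C1 + C2*c - sqrt(3)*c^4/36 - sqrt(3)*c^2/6


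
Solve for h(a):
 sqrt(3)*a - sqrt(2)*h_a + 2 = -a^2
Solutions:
 h(a) = C1 + sqrt(2)*a^3/6 + sqrt(6)*a^2/4 + sqrt(2)*a


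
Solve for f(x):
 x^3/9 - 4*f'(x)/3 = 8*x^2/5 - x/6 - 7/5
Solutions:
 f(x) = C1 + x^4/48 - 2*x^3/5 + x^2/16 + 21*x/20


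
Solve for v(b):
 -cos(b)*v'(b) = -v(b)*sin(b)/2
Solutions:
 v(b) = C1/sqrt(cos(b))


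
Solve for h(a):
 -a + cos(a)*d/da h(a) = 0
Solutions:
 h(a) = C1 + Integral(a/cos(a), a)


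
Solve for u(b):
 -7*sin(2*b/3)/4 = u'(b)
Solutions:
 u(b) = C1 + 21*cos(2*b/3)/8


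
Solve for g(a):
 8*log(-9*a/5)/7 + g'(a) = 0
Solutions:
 g(a) = C1 - 8*a*log(-a)/7 + 8*a*(-2*log(3) + 1 + log(5))/7


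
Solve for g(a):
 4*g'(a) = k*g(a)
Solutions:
 g(a) = C1*exp(a*k/4)


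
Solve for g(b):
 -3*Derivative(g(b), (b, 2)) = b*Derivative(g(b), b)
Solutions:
 g(b) = C1 + C2*erf(sqrt(6)*b/6)


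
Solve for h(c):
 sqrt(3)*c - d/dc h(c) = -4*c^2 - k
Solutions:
 h(c) = C1 + 4*c^3/3 + sqrt(3)*c^2/2 + c*k


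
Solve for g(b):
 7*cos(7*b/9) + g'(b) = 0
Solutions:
 g(b) = C1 - 9*sin(7*b/9)


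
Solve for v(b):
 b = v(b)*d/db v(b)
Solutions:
 v(b) = -sqrt(C1 + b^2)
 v(b) = sqrt(C1 + b^2)


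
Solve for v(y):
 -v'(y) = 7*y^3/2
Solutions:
 v(y) = C1 - 7*y^4/8


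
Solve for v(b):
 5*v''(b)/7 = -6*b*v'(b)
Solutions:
 v(b) = C1 + C2*erf(sqrt(105)*b/5)


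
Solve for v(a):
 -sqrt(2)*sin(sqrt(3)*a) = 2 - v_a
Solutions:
 v(a) = C1 + 2*a - sqrt(6)*cos(sqrt(3)*a)/3


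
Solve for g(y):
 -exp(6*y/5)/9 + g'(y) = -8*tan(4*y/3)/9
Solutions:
 g(y) = C1 + 5*exp(6*y/5)/54 + 2*log(cos(4*y/3))/3


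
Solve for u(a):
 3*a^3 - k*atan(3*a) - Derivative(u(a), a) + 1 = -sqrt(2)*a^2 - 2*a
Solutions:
 u(a) = C1 + 3*a^4/4 + sqrt(2)*a^3/3 + a^2 + a - k*(a*atan(3*a) - log(9*a^2 + 1)/6)


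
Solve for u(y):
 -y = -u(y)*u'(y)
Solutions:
 u(y) = -sqrt(C1 + y^2)
 u(y) = sqrt(C1 + y^2)


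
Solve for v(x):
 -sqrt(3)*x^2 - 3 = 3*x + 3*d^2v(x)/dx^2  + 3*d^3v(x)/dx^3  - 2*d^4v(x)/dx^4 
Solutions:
 v(x) = C1 + C2*x + C3*exp(x*(3 - sqrt(33))/4) + C4*exp(x*(3 + sqrt(33))/4) - sqrt(3)*x^4/36 + x^3*(-3 + 2*sqrt(3))/18 - 5*sqrt(3)*x^2/9


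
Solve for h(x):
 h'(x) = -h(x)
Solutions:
 h(x) = C1*exp(-x)


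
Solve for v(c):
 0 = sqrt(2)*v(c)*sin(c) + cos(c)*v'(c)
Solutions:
 v(c) = C1*cos(c)^(sqrt(2))


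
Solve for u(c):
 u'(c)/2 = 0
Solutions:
 u(c) = C1


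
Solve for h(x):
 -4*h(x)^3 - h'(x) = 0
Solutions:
 h(x) = -sqrt(2)*sqrt(-1/(C1 - 4*x))/2
 h(x) = sqrt(2)*sqrt(-1/(C1 - 4*x))/2


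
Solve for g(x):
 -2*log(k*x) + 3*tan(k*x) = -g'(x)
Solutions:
 g(x) = C1 + 2*x*log(k*x) - 2*x - 3*Piecewise((-log(cos(k*x))/k, Ne(k, 0)), (0, True))


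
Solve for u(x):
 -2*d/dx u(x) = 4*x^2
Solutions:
 u(x) = C1 - 2*x^3/3


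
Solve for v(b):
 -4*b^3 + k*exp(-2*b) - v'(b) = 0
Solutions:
 v(b) = C1 - b^4 - k*exp(-2*b)/2


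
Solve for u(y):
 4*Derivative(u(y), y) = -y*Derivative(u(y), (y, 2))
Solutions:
 u(y) = C1 + C2/y^3


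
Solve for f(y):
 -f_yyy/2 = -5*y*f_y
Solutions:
 f(y) = C1 + Integral(C2*airyai(10^(1/3)*y) + C3*airybi(10^(1/3)*y), y)


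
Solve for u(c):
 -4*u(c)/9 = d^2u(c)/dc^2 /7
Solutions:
 u(c) = C1*sin(2*sqrt(7)*c/3) + C2*cos(2*sqrt(7)*c/3)


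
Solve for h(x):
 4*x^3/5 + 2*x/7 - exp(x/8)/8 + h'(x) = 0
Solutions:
 h(x) = C1 - x^4/5 - x^2/7 + exp(x/8)


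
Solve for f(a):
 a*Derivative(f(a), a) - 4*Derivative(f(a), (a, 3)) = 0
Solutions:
 f(a) = C1 + Integral(C2*airyai(2^(1/3)*a/2) + C3*airybi(2^(1/3)*a/2), a)


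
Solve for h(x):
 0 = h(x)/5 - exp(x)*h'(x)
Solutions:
 h(x) = C1*exp(-exp(-x)/5)


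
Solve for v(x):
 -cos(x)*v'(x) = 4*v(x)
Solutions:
 v(x) = C1*(sin(x)^2 - 2*sin(x) + 1)/(sin(x)^2 + 2*sin(x) + 1)


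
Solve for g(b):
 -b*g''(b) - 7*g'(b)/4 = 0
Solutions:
 g(b) = C1 + C2/b^(3/4)


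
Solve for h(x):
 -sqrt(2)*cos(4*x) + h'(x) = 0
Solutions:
 h(x) = C1 + sqrt(2)*sin(4*x)/4


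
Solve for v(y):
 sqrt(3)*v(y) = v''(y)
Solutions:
 v(y) = C1*exp(-3^(1/4)*y) + C2*exp(3^(1/4)*y)


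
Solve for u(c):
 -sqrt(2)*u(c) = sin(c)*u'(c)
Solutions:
 u(c) = C1*(cos(c) + 1)^(sqrt(2)/2)/(cos(c) - 1)^(sqrt(2)/2)


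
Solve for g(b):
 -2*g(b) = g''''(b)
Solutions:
 g(b) = (C1*sin(2^(3/4)*b/2) + C2*cos(2^(3/4)*b/2))*exp(-2^(3/4)*b/2) + (C3*sin(2^(3/4)*b/2) + C4*cos(2^(3/4)*b/2))*exp(2^(3/4)*b/2)


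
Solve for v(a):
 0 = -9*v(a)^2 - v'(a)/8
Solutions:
 v(a) = 1/(C1 + 72*a)


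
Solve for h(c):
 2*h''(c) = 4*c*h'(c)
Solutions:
 h(c) = C1 + C2*erfi(c)


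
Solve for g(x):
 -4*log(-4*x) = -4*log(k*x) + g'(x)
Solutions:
 g(x) = C1 + 4*x*(log(-k) - 2*log(2))


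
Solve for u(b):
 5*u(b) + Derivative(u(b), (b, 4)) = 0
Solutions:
 u(b) = (C1*sin(sqrt(2)*5^(1/4)*b/2) + C2*cos(sqrt(2)*5^(1/4)*b/2))*exp(-sqrt(2)*5^(1/4)*b/2) + (C3*sin(sqrt(2)*5^(1/4)*b/2) + C4*cos(sqrt(2)*5^(1/4)*b/2))*exp(sqrt(2)*5^(1/4)*b/2)
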